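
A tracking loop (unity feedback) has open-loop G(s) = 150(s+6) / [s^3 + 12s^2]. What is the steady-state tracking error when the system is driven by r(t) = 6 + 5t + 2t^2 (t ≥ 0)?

4/75

Factoring s^2 from the denominator leaves a polynomial with constant term 12, so the system is type 2. Treating each term separately:
  • 6: tracked with zero error.
  • 5t: tracked with zero error.
  • 2t^2: e_ss = 4/K_a with K_a=75 → 4/75.
Total e_ss = 4/75.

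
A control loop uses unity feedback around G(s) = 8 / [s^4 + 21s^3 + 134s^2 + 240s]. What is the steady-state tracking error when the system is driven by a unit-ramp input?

30

The denominator has no term below 240s — 1 pole at s=0, type 1.
K_v = lim_{s→0} s·G(s) = 8 / 240 = 1/30.
e_ss = 1/K_v = 1/(1/30) = 30.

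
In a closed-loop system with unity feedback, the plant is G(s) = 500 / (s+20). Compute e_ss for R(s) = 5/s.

G(s) has no factors of s in the denominator, so the system is type 0.
K_p = lim_{s→0} G(s) = 500 / (20) = 25.
e_ss = 5/(1 + K_p) = 5/26.

5/26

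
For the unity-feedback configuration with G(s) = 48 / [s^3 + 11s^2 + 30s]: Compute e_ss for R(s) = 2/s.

0

Factoring s from the denominator leaves a polynomial with constant term 30, so the system is type 1.
K_p = ∞ for a type-1 system; e_ss to a step is zero.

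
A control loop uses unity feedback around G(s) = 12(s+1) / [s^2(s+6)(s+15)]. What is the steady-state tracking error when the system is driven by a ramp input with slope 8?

The open loop has two poles at the origin → type 2 system.
A type-2 system has K_v = ∞, so it tracks a ramp input with zero steady-state error.

0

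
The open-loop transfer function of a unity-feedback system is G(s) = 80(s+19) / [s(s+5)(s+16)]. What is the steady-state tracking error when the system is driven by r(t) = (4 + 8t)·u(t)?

8/19

The open loop has one pole at the origin → type 1 system. Taking each input component in turn:
  • 4: tracked with zero error.
  • 8t: e_ss = 8/K_v with K_v=19 → 8/19.
Total e_ss = 8/19.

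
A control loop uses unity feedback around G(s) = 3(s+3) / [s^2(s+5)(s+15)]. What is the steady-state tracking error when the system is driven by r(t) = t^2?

System type = 2 (two poles at s=0).
K_a = lim_{s→0} s^2·G(s) = 3·3 / (5·15) = 0.12.
r(t) = t^2 gives R(s) = 2/s^3.
e_ss = 2/K_a = 2/0.12 = 50/3.

50/3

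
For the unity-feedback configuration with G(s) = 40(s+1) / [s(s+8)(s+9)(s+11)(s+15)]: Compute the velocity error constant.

System type = 1 (one pole at s=0).
K_v = lim_{s→0} s·G(s) = 40·1 / (8·9·11·15) = 1/297.

1/297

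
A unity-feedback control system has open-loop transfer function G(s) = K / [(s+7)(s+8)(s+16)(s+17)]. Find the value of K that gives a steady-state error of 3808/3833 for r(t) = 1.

The open loop has no poles at the origin → type 0 system.
K_p = lim_{s→0} G(s) = K / (7·8·16·17) = (1/15232)·K.
e_ss = 1/(1 + K_p) = 3808/3833 ⇒ 1 + (1/15232)·K = 3833/3808 ⇒ K = 100.

100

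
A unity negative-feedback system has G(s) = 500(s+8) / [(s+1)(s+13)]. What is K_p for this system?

4000/13

The open loop has no poles at the origin → type 0 system.
K_p = lim_{s→0} G(s) = 500·8 / (1·13) = 4000/13.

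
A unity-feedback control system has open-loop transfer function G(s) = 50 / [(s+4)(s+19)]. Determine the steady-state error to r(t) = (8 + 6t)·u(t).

System type = 0 (no poles at s=0). Treating each term separately:
  • 8: e_ss = 8/(1+K_p) with K_p=25/38 → 304/63.
  • 6t: a type-0 system cannot track it, e_ss → ∞.
The unbounded component dominates.

infinity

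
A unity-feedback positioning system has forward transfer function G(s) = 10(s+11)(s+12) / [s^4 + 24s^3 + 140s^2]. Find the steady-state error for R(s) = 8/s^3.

Factoring s^2 from the denominator leaves a polynomial with constant term 140, so the system is type 2.
K_a = lim_{s→0} s^2·G(s) = 10·11·12 / 140 = 66/7.
r(t) = 4t^2 gives R(s) = 8/s^3.
e_ss = 8/K_a = 8/(66/7) = 28/33.

28/33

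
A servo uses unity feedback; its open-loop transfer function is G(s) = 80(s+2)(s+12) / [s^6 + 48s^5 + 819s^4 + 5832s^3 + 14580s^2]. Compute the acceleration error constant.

32/243

Lowest-order denominator term is 14580s^2, so the open loop has 2 poles at the origin → type 2 system.
K_a = lim_{s→0} s^2·G(s) = 80·2·12 / 14580 = 32/243.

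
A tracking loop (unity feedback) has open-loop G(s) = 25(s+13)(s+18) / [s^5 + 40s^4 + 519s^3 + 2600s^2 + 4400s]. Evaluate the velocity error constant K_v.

Factoring s from the denominator leaves a polynomial with constant term 4400, so the system is type 1.
K_v = lim_{s→0} s·G(s) = 25·13·18 / 4400 = 117/88.

117/88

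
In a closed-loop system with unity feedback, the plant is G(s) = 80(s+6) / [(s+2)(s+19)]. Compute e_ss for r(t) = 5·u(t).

95/259

No free integrators in G(s): this is a type 0 system.
K_p = lim_{s→0} G(s) = 80·6 / (2·19) = 240/19.
e_ss = 5/(1 + K_p) = 5/(259/19) = 95/259.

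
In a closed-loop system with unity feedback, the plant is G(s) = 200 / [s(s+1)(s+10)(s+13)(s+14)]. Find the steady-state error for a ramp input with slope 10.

One free integrator in G(s): this is a type 1 system.
K_v = lim_{s→0} s·G(s) = 200 / (1·10·13·14) = 10/91.
e_ss = 10/K_v = 10/(10/91) = 91.

91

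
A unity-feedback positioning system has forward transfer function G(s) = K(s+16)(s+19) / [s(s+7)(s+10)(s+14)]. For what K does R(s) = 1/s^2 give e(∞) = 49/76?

The open loop has one pole at the origin → type 1 system.
K_v = lim_{s→0} s·G(s) = K·16·19 / (7·10·14) = (76/245)·K.
e_ss = 1/K_v = 49/76 ⇒ K_v = 76/49 ⇒ K = (76/49)/(76/245) = 5.

5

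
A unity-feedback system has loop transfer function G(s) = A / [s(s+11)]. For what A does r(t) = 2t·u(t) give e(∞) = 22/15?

The open loop has one pole at the origin → type 1 system.
K_v = lim_{s→0} s·G(s) = A / (11) = (1/11)·A.
e_ss = 2/K_v = 22/15 ⇒ K_v = 15/11 ⇒ A = (15/11)/(1/11) = 15.

15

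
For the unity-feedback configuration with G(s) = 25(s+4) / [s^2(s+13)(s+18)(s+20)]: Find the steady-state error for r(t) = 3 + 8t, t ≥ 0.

0

G(s) has two factors of s in the denominator, so the system is type 2. By superposition:
  • 3: tracked with zero error.
  • 8t: tracked with zero error.
Total e_ss = 0.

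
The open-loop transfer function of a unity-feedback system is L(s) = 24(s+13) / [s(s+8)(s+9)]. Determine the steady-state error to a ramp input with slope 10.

30/13

System type = 1 (one pole at s=0).
K_v = lim_{s→0} s·L(s) = 24·13 / (8·9) = 13/3.
e_ss = 10/K_v = 10/(13/3) = 30/13.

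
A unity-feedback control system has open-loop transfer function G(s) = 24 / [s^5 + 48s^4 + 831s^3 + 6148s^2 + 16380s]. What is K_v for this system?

Lowest-order denominator term is 16380s, so the open loop has 1 pole at the origin → type 1 system.
K_v = lim_{s→0} s·G(s) = 24 / 16380 = 2/1365.

2/1365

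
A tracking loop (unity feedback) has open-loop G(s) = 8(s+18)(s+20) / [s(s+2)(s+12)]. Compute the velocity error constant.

120

System type = 1 (one pole at s=0).
K_v = lim_{s→0} s·G(s) = 8·18·20 / (2·12) = 120.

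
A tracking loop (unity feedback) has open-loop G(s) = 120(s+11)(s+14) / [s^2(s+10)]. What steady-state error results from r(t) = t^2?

1/924

G(s) has two factors of s in the denominator, so the system is type 2.
K_a = lim_{s→0} s^2·G(s) = 120·11·14 / (10) = 1848.
r(t) = t^2 gives R(s) = 2/s^3.
e_ss = 2/K_a = 2/1848 = 1/924.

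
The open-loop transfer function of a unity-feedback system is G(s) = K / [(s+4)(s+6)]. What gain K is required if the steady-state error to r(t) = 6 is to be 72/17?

System type = 0 (no poles at s=0).
K_p = lim_{s→0} G(s) = K / (4·6) = (1/24)·K.
e_ss = 6/(1 + K_p) = 72/17 ⇒ 1 + (1/24)·K = 17/12 ⇒ K = 10.

10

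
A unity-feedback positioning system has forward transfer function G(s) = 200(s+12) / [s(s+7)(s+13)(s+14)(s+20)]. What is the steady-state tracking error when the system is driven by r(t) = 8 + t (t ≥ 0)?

System type = 1 (one pole at s=0). By superposition:
  • 8: tracked with zero error.
  • t: e_ss = 1/K_v with K_v=60/637 → 637/60.
Total e_ss = 637/60.

637/60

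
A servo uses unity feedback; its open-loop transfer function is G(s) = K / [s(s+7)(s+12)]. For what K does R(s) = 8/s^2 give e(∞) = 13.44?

50

G(s) has one factor of s in the denominator, so the system is type 1.
K_v = lim_{s→0} s·G(s) = K / (7·12) = (1/84)·K.
e_ss = 8/K_v = 13.44 ⇒ K_v = 25/42 ⇒ K = (25/42)/(1/84) = 50.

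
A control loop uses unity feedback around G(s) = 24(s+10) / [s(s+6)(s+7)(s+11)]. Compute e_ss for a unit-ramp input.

One free integrator in G(s): this is a type 1 system.
K_v = lim_{s→0} s·G(s) = 24·10 / (6·7·11) = 40/77.
e_ss = 1/K_v = 1/(40/77) = 1.925.

1.925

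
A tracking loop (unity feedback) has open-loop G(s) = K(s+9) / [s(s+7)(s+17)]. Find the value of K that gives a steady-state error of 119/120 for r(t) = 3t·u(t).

One free integrator in G(s): this is a type 1 system.
K_v = lim_{s→0} s·G(s) = K·9 / (7·17) = (9/119)·K.
e_ss = 3/K_v = 119/120 ⇒ K_v = 360/119 ⇒ K = (360/119)/(9/119) = 40.

40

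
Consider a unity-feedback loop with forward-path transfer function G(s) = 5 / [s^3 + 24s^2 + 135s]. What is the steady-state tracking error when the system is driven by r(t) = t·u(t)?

Factoring s from the denominator leaves a polynomial with constant term 135, so the system is type 1.
K_v = lim_{s→0} s·G(s) = 5 / 135 = 1/27.
e_ss = 1/K_v = 1/(1/27) = 27.

27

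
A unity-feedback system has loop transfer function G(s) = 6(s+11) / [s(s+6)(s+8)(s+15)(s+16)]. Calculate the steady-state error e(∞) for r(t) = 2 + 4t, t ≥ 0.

System type = 1 (one pole at s=0). Taking each input component in turn:
  • 2: tracked with zero error.
  • 4t: e_ss = 4/K_v with K_v=11/1920 → 7680/11.
Total e_ss = 7680/11.

7680/11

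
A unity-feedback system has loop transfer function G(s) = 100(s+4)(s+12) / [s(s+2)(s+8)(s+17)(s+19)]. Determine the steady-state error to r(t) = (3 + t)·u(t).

G(s) has one factor of s in the denominator, so the system is type 1. Treating each term separately:
  • 3: tracked with zero error.
  • t: e_ss = 1/K_v with K_v=300/323 → 323/300.
Total e_ss = 323/300.

323/300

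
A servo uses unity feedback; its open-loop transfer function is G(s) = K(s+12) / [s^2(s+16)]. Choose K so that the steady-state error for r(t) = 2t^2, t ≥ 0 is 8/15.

System type = 2 (two poles at s=0).
K_a = lim_{s→0} s^2·G(s) = K·12 / (16) = 0.75·K.
e_ss = 4/K_a = 8/15 ⇒ K_a = 7.5 ⇒ K = 7.5/0.75 = 10.

10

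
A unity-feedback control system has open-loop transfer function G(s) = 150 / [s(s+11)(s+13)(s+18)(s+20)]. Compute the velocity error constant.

The open loop has one pole at the origin → type 1 system.
K_v = lim_{s→0} s·G(s) = 150 / (11·13·18·20) = 5/1716.

5/1716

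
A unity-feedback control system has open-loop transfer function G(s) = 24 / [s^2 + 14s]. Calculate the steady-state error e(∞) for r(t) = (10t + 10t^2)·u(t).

infinity

The denominator has no term below 14s — 1 pole at s=0, type 1. Treating each term separately:
  • 10t: e_ss = 10/K_v with K_v=12/7 → 35/6.
  • 10t^2: a type-1 system cannot track it, e_ss → ∞.
The unbounded component dominates.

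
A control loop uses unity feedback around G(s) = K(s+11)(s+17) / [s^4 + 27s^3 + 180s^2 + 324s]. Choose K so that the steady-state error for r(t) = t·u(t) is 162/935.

Factoring s from the denominator leaves a polynomial with constant term 324, so the system is type 1.
K_v = lim_{s→0} s·G(s) = K·11·17 / 324 = (187/324)·K.
e_ss = 1/K_v = 162/935 ⇒ K_v = 935/162 ⇒ K = (935/162)/(187/324) = 10.

10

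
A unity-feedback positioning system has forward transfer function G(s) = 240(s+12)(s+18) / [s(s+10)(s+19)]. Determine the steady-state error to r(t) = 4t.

The open loop has one pole at the origin → type 1 system.
K_v = lim_{s→0} s·G(s) = 240·12·18 / (10·19) = 5184/19.
e_ss = 4/K_v = 4/(5184/19) = 19/1296.

19/1296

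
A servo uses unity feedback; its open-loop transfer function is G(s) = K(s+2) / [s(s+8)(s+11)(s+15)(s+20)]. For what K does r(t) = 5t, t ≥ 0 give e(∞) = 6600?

One free integrator in G(s): this is a type 1 system.
K_v = lim_{s→0} s·G(s) = K·2 / (8·11·15·20) = (1/13200)·K.
e_ss = 5/K_v = 6600 ⇒ K_v = 1/1320 ⇒ K = (1/1320)/(1/13200) = 10.

10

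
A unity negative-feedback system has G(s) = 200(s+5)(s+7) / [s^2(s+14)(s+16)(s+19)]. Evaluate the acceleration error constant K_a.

125/76

System type = 2 (two poles at s=0).
K_a = lim_{s→0} s^2·G(s) = 200·5·7 / (14·16·19) = 125/76.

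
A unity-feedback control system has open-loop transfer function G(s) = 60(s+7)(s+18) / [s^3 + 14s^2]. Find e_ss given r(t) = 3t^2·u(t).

1/90

Lowest-order denominator term is 14s^2, so the open loop has 2 poles at the origin → type 2 system.
K_a = lim_{s→0} s^2·G(s) = 60·7·18 / 14 = 540.
r(t) = 3t^2 gives R(s) = 6/s^3.
e_ss = 6/K_a = 6/540 = 1/90.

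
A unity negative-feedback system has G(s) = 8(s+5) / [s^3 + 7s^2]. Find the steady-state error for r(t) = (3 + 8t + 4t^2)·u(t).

1.4

The denominator has no term below 7s^2 — 2 poles at s=0, type 2. By superposition:
  • 3: tracked with zero error.
  • 8t: tracked with zero error.
  • 4t^2: e_ss = 8/K_a with K_a=40/7 → 1.4.
Total e_ss = 1.4.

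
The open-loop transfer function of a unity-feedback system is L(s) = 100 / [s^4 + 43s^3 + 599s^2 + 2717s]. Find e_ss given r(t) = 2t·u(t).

Lowest-order denominator term is 2717s, so the open loop has 1 pole at the origin → type 1 system.
K_v = lim_{s→0} s·L(s) = 100 / 2717 = 100/2717.
e_ss = 2/K_v = 2/(100/2717) = 54.34.

54.34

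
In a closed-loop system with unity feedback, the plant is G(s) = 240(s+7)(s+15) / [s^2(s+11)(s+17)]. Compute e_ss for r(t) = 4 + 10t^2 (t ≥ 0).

G(s) has two factors of s in the denominator, so the system is type 2. By superposition:
  • 4: tracked with zero error.
  • 10t^2: e_ss = 20/K_a with K_a=25200/187 → 187/1260.
Total e_ss = 187/1260.

187/1260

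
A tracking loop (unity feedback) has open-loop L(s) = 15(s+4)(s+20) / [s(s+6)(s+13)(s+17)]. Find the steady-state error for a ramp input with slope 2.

One free integrator in L(s): this is a type 1 system.
K_v = lim_{s→0} s·L(s) = 15·4·20 / (6·13·17) = 200/221.
e_ss = 2/K_v = 2/(200/221) = 2.21.

2.21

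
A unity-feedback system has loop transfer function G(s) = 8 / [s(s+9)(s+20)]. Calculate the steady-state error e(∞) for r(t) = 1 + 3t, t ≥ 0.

The open loop has one pole at the origin → type 1 system. Taking each input component in turn:
  • 1: tracked with zero error.
  • 3t: e_ss = 3/K_v with K_v=2/45 → 67.5.
Total e_ss = 67.5.

67.5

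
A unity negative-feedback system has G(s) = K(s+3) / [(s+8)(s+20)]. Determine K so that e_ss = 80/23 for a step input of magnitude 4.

No free integrators in G(s): this is a type 0 system.
K_p = lim_{s→0} G(s) = K·3 / (8·20) = (3/160)·K.
e_ss = 4/(1 + K_p) = 80/23 ⇒ 1 + (3/160)·K = 1.15 ⇒ K = 8.

8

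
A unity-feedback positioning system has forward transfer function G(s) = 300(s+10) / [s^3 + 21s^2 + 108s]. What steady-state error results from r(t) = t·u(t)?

Factoring s from the denominator leaves a polynomial with constant term 108, so the system is type 1.
K_v = lim_{s→0} s·G(s) = 300·10 / 108 = 250/9.
e_ss = 1/K_v = 1/(250/9) = 0.036.

0.036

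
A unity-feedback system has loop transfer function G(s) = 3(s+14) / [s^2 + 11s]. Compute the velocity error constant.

42/11

Lowest-order denominator term is 11s, so the open loop has 1 pole at the origin → type 1 system.
K_v = lim_{s→0} s·G(s) = 3·14 / 11 = 42/11.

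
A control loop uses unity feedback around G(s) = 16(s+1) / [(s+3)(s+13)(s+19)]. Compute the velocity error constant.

0

System type = 0 (no poles at s=0).
K_v = lim_{s→0} s·G(s) = 0 (the extra factor of s kills the finite limit).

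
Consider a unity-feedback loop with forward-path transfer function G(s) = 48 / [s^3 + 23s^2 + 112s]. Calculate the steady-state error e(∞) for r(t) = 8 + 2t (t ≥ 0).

The denominator has no term below 112s — 1 pole at s=0, type 1. Treating each term separately:
  • 8: tracked with zero error.
  • 2t: e_ss = 2/K_v with K_v=3/7 → 14/3.
Total e_ss = 14/3.

14/3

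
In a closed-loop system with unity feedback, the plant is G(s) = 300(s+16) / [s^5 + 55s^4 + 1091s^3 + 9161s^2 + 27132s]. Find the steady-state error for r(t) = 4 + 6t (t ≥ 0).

Factoring s from the denominator leaves a polynomial with constant term 27132, so the system is type 1. Taking each input component in turn:
  • 4: tracked with zero error.
  • 6t: e_ss = 6/K_v with K_v=400/2261 → 33.915.
Total e_ss = 33.915.

33.915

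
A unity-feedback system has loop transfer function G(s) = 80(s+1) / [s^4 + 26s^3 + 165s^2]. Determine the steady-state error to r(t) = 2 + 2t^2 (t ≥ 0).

The denominator has no term below 165s^2 — 2 poles at s=0, type 2. Treating each term separately:
  • 2: tracked with zero error.
  • 2t^2: e_ss = 4/K_a with K_a=16/33 → 8.25.
Total e_ss = 8.25.

8.25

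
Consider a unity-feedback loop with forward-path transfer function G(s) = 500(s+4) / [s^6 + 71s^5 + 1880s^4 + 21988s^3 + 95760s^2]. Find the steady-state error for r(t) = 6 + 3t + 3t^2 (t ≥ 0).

287.28

Factoring s^2 from the denominator leaves a polynomial with constant term 95760, so the system is type 2. Taking each input component in turn:
  • 6: tracked with zero error.
  • 3t: tracked with zero error.
  • 3t^2: e_ss = 6/K_a with K_a=25/1197 → 287.28.
Total e_ss = 287.28.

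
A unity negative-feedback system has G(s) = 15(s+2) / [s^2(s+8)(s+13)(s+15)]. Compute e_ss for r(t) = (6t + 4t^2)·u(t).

System type = 2 (two poles at s=0). Treating each term separately:
  • 6t: tracked with zero error.
  • 4t^2: e_ss = 8/K_a with K_a=1/52 → 416.
Total e_ss = 416.

416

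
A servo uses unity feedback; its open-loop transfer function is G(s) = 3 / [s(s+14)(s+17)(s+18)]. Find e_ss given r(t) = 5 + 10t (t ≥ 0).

14280

System type = 1 (one pole at s=0). Taking each input component in turn:
  • 5: tracked with zero error.
  • 10t: e_ss = 10/K_v with K_v=1/1428 → 14280.
Total e_ss = 14280.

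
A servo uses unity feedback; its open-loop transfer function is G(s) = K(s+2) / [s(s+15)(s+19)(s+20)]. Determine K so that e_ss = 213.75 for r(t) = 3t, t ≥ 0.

One free integrator in G(s): this is a type 1 system.
K_v = lim_{s→0} s·G(s) = K·2 / (15·19·20) = (1/2850)·K.
e_ss = 3/K_v = 213.75 ⇒ K_v = 4/285 ⇒ K = (4/285)/(1/2850) = 40.

40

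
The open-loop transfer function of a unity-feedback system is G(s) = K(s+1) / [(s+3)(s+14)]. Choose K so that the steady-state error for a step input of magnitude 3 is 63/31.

20

No free integrators in G(s): this is a type 0 system.
K_p = lim_{s→0} G(s) = K·1 / (3·14) = (1/42)·K.
e_ss = 3/(1 + K_p) = 63/31 ⇒ 1 + (1/42)·K = 31/21 ⇒ K = 20.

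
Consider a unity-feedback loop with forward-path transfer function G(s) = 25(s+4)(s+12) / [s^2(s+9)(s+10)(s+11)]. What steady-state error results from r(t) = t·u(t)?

The open loop has two poles at the origin → type 2 system.
A type-2 system has K_v = ∞, so it tracks a ramp input with zero steady-state error.

0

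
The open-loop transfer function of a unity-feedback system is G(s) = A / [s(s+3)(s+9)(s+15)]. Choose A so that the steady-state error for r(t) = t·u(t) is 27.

The open loop has one pole at the origin → type 1 system.
K_v = lim_{s→0} s·G(s) = A / (3·9·15) = (1/405)·A.
e_ss = 1/K_v = 27 ⇒ K_v = 1/27 ⇒ A = (1/27)/(1/405) = 15.

15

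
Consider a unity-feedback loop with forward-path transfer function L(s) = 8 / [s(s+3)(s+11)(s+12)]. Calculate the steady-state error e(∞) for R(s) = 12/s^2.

System type = 1 (one pole at s=0).
K_v = lim_{s→0} s·L(s) = 8 / (3·11·12) = 2/99.
e_ss = 12/K_v = 12/(2/99) = 594.

594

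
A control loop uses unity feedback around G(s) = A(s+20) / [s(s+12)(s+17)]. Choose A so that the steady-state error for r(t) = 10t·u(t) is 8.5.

System type = 1 (one pole at s=0).
K_v = lim_{s→0} s·G(s) = A·20 / (12·17) = (5/51)·A.
e_ss = 10/K_v = 8.5 ⇒ K_v = 20/17 ⇒ A = (20/17)/(5/51) = 12.

12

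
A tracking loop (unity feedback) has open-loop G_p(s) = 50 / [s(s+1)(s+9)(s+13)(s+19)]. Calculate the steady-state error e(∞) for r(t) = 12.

System type = 1 (one pole at s=0).
K_p = ∞ for a type-1 system; e_ss to a step is zero.

0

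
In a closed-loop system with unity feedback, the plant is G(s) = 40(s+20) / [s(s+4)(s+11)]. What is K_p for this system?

K_p = lim_{s→0} G(s); with 1 pole at the origin the limit diverges, so K_p = ∞.

infinity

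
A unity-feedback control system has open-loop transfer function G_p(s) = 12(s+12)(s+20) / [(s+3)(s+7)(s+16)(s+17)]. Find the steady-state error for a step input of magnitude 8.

G_p(s) has no factors of s in the denominator, so the system is type 0.
K_p = lim_{s→0} G_p(s) = 12·12·20 / (3·7·16·17) = 60/119.
e_ss = 8/(1 + K_p) = 8/(179/119) = 952/179.

952/179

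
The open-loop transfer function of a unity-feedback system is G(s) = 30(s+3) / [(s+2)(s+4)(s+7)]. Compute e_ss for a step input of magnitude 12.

336/73

The open loop has no poles at the origin → type 0 system.
K_p = lim_{s→0} G(s) = 30·3 / (2·4·7) = 45/28.
e_ss = 12/(1 + K_p) = 12/(73/28) = 336/73.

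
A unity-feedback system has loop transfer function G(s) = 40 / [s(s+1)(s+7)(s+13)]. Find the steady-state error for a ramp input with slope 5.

The open loop has one pole at the origin → type 1 system.
K_v = lim_{s→0} s·G(s) = 40 / (1·7·13) = 40/91.
e_ss = 5/K_v = 5/(40/91) = 11.375.

11.375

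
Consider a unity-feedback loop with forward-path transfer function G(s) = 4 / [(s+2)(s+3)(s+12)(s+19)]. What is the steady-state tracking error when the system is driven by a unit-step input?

System type = 0 (no poles at s=0).
K_p = lim_{s→0} G(s) = 4 / (2·3·12·19) = 1/342.
e_ss = 1/(1 + K_p) = 1/(343/342) = 342/343.

342/343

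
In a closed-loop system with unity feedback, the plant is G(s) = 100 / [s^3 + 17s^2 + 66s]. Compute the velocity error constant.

Factoring s from the denominator leaves a polynomial with constant term 66, so the system is type 1.
K_v = lim_{s→0} s·G(s) = 100 / 66 = 50/33.

50/33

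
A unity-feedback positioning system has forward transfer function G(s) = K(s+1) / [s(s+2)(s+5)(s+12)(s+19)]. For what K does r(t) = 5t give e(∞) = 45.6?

250

One free integrator in G(s): this is a type 1 system.
K_v = lim_{s→0} s·G(s) = K·1 / (2·5·12·19) = (1/2280)·K.
e_ss = 5/K_v = 45.6 ⇒ K_v = 25/228 ⇒ K = (25/228)/(1/2280) = 250.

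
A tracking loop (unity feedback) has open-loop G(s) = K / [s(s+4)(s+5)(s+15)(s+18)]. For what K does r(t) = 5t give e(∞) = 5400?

5

System type = 1 (one pole at s=0).
K_v = lim_{s→0} s·G(s) = K / (4·5·15·18) = (1/5400)·K.
e_ss = 5/K_v = 5400 ⇒ K_v = 1/1080 ⇒ K = (1/1080)/(1/5400) = 5.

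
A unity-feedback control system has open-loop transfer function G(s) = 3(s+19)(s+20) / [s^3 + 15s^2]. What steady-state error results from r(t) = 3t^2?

Factoring s^2 from the denominator leaves a polynomial with constant term 15, so the system is type 2.
K_a = lim_{s→0} s^2·G(s) = 3·19·20 / 15 = 76.
r(t) = 3t^2 gives R(s) = 6/s^3.
e_ss = 6/K_a = 6/76 = 3/38.

3/38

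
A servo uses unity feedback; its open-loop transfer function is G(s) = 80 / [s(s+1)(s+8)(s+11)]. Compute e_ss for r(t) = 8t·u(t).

8.8

System type = 1 (one pole at s=0).
K_v = lim_{s→0} s·G(s) = 80 / (1·8·11) = 10/11.
e_ss = 8/K_v = 8/(10/11) = 8.8.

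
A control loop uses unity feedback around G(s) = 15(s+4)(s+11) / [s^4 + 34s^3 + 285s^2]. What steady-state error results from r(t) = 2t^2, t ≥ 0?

19/11

Lowest-order denominator term is 285s^2, so the open loop has 2 poles at the origin → type 2 system.
K_a = lim_{s→0} s^2·G(s) = 15·4·11 / 285 = 44/19.
r(t) = 2t^2 gives R(s) = 4/s^3.
e_ss = 4/K_a = 4/(44/19) = 19/11.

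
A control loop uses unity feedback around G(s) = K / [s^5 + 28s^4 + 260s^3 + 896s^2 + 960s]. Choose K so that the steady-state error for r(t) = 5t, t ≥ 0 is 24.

Lowest-order denominator term is 960s, so the open loop has 1 pole at the origin → type 1 system.
K_v = lim_{s→0} s·G(s) = K / 960 = (1/960)·K.
e_ss = 5/K_v = 24 ⇒ K_v = 5/24 ⇒ K = (5/24)/(1/960) = 200.

200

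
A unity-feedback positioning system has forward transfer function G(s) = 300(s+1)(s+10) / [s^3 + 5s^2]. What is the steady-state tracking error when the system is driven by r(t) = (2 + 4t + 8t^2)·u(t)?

2/75

Lowest-order denominator term is 5s^2, so the open loop has 2 poles at the origin → type 2 system. Treating each term separately:
  • 2: tracked with zero error.
  • 4t: tracked with zero error.
  • 8t^2: e_ss = 16/K_a with K_a=600 → 2/75.
Total e_ss = 2/75.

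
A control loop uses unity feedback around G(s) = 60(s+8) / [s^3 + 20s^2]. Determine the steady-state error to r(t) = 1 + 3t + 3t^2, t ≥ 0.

The denominator has no term below 20s^2 — 2 poles at s=0, type 2. Taking each input component in turn:
  • 1: tracked with zero error.
  • 3t: tracked with zero error.
  • 3t^2: e_ss = 6/K_a with K_a=24 → 0.25.
Total e_ss = 0.25.

0.25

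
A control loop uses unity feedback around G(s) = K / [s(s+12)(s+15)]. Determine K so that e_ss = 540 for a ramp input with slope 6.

2

One free integrator in G(s): this is a type 1 system.
K_v = lim_{s→0} s·G(s) = K / (12·15) = (1/180)·K.
e_ss = 6/K_v = 540 ⇒ K_v = 1/90 ⇒ K = (1/90)/(1/180) = 2.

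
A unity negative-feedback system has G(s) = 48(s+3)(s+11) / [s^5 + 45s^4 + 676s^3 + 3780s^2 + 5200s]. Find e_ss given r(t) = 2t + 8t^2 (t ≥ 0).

infinity

The denominator has no term below 5200s — 1 pole at s=0, type 1. Taking each input component in turn:
  • 2t: e_ss = 2/K_v with K_v=99/325 → 650/99.
  • 8t^2: a type-1 system cannot track it, e_ss → ∞.
The unbounded component dominates.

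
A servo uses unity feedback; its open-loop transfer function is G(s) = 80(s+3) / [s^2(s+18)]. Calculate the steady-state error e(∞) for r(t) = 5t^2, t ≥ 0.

The open loop has two poles at the origin → type 2 system.
K_a = lim_{s→0} s^2·G(s) = 80·3 / (18) = 40/3.
r(t) = 5t^2 gives R(s) = 10/s^3.
e_ss = 10/K_a = 10/(40/3) = 0.75.

0.75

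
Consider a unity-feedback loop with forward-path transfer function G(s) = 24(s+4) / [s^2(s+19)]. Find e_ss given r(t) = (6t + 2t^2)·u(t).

Two free integrators in G(s): this is a type 2 system. By superposition:
  • 6t: tracked with zero error.
  • 2t^2: e_ss = 4/K_a with K_a=96/19 → 19/24.
Total e_ss = 19/24.

19/24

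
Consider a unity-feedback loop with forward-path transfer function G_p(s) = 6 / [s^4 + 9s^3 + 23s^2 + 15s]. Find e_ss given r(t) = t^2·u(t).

infinity

The denominator has no term below 15s — 1 pole at s=0, type 1.
K_a = lim_{s→0} s^2·G_p(s) = 0; the steady-state error to this parabolic input grows without bound.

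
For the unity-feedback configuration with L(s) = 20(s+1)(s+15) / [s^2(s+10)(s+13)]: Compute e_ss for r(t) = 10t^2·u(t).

26/3

The open loop has two poles at the origin → type 2 system.
K_a = lim_{s→0} s^2·L(s) = 20·1·15 / (10·13) = 30/13.
r(t) = 10t^2 gives R(s) = 20/s^3.
e_ss = 20/K_a = 20/(30/13) = 26/3.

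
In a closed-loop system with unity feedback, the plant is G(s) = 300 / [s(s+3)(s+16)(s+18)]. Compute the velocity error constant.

25/72

System type = 1 (one pole at s=0).
K_v = lim_{s→0} s·G(s) = 300 / (3·16·18) = 25/72.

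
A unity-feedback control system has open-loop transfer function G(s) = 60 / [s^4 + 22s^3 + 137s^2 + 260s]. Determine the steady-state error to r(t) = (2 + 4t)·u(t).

The denominator has no term below 260s — 1 pole at s=0, type 1. Treating each term separately:
  • 2: tracked with zero error.
  • 4t: e_ss = 4/K_v with K_v=3/13 → 52/3.
Total e_ss = 52/3.

52/3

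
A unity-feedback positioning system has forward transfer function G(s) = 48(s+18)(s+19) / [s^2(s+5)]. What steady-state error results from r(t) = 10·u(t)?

The open loop has two poles at the origin → type 2 system.
A type-2 system has K_p = ∞, so it tracks a step input with zero steady-state error.

0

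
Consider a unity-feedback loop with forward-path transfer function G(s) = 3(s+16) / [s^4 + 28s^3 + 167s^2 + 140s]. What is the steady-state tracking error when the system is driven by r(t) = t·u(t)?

Factoring s from the denominator leaves a polynomial with constant term 140, so the system is type 1.
K_v = lim_{s→0} s·G(s) = 3·16 / 140 = 12/35.
e_ss = 1/K_v = 1/(12/35) = 35/12.

35/12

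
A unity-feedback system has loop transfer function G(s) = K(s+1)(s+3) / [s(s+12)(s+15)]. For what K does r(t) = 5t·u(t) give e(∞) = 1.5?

The open loop has one pole at the origin → type 1 system.
K_v = lim_{s→0} s·G(s) = K·1·3 / (12·15) = (1/60)·K.
e_ss = 5/K_v = 1.5 ⇒ K_v = 10/3 ⇒ K = (10/3)/(1/60) = 200.

200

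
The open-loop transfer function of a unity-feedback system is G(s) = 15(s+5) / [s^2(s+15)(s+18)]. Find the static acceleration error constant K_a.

5/18

G(s) has two factors of s in the denominator, so the system is type 2.
K_a = lim_{s→0} s^2·G(s) = 15·5 / (15·18) = 5/18.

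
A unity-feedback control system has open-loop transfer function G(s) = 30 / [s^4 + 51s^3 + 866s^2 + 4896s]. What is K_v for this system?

5/816

Lowest-order denominator term is 4896s, so the open loop has 1 pole at the origin → type 1 system.
K_v = lim_{s→0} s·G(s) = 30 / 4896 = 5/816.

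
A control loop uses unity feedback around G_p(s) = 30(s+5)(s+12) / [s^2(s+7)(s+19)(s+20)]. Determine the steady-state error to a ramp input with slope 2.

The open loop has two poles at the origin → type 2 system.
K_v = ∞ for a type-2 system; e_ss to a ramp is zero.

0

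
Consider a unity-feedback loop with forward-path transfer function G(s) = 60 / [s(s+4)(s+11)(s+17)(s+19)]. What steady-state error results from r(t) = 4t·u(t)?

14212/15

The open loop has one pole at the origin → type 1 system.
K_v = lim_{s→0} s·G(s) = 60 / (4·11·17·19) = 15/3553.
e_ss = 4/K_v = 4/(15/3553) = 14212/15.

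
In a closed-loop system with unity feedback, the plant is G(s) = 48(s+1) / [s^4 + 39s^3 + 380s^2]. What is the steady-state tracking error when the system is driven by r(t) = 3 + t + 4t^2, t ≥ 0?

Lowest-order denominator term is 380s^2, so the open loop has 2 poles at the origin → type 2 system. By superposition:
  • 3: tracked with zero error.
  • t: tracked with zero error.
  • 4t^2: e_ss = 8/K_a with K_a=12/95 → 190/3.
Total e_ss = 190/3.

190/3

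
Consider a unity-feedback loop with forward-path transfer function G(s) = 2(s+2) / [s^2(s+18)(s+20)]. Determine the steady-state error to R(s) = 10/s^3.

900

G(s) has two factors of s in the denominator, so the system is type 2.
K_a = lim_{s→0} s^2·G(s) = 2·2 / (18·20) = 1/90.
r(t) = 5t^2 gives R(s) = 10/s^3.
e_ss = 10/K_a = 10/(1/90) = 900.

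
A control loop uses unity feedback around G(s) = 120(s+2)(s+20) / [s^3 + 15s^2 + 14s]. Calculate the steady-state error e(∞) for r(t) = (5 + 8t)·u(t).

7/300

Factoring s from the denominator leaves a polynomial with constant term 14, so the system is type 1. Taking each input component in turn:
  • 5: tracked with zero error.
  • 8t: e_ss = 8/K_v with K_v=2400/7 → 7/300.
Total e_ss = 7/300.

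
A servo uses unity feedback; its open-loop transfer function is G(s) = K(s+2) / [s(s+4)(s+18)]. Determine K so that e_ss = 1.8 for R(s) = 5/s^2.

G(s) has one factor of s in the denominator, so the system is type 1.
K_v = lim_{s→0} s·G(s) = K·2 / (4·18) = (1/36)·K.
e_ss = 5/K_v = 1.8 ⇒ K_v = 25/9 ⇒ K = (25/9)/(1/36) = 100.

100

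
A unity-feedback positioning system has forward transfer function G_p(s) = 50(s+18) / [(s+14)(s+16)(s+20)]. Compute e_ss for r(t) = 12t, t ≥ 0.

infinity

G_p(s) has no factors of s in the denominator, so the system is type 0.
K_v = lim_{s→0} s·G_p(s) = 0; the steady-state error to this ramp input grows without bound.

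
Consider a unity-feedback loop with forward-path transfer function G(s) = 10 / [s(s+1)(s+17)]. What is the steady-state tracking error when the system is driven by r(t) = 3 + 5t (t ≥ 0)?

One free integrator in G(s): this is a type 1 system. Treating each term separately:
  • 3: tracked with zero error.
  • 5t: e_ss = 5/K_v with K_v=10/17 → 8.5.
Total e_ss = 8.5.

8.5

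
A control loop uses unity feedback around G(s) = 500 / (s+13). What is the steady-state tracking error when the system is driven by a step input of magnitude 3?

13/171

The open loop has no poles at the origin → type 0 system.
K_p = lim_{s→0} G(s) = 500 / (13) = 500/13.
e_ss = 3/(1 + K_p) = 3/(513/13) = 13/171.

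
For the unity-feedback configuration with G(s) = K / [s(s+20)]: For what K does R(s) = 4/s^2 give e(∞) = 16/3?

15

G(s) has one factor of s in the denominator, so the system is type 1.
K_v = lim_{s→0} s·G(s) = K / (20) = 0.05·K.
e_ss = 4/K_v = 16/3 ⇒ K_v = 0.75 ⇒ K = 0.75/0.05 = 15.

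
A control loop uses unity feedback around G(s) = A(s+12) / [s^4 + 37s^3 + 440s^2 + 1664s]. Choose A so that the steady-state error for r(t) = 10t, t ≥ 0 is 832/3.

Lowest-order denominator term is 1664s, so the open loop has 1 pole at the origin → type 1 system.
K_v = lim_{s→0} s·G(s) = A·12 / 1664 = (3/416)·A.
e_ss = 10/K_v = 832/3 ⇒ K_v = 15/416 ⇒ A = (15/416)/(3/416) = 5.

5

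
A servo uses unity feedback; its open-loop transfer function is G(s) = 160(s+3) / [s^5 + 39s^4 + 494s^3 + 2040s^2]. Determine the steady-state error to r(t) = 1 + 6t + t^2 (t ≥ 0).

8.5

The denominator has no term below 2040s^2 — 2 poles at s=0, type 2. By superposition:
  • 1: tracked with zero error.
  • 6t: tracked with zero error.
  • t^2: e_ss = 2/K_a with K_a=4/17 → 8.5.
Total e_ss = 8.5.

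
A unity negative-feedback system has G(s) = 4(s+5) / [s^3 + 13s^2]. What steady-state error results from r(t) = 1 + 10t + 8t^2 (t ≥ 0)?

10.4

The denominator has no term below 13s^2 — 2 poles at s=0, type 2. Treating each term separately:
  • 1: tracked with zero error.
  • 10t: tracked with zero error.
  • 8t^2: e_ss = 16/K_a with K_a=20/13 → 10.4.
Total e_ss = 10.4.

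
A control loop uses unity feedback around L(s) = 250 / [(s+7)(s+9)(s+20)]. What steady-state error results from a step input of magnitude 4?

L(s) has no factors of s in the denominator, so the system is type 0.
K_p = lim_{s→0} L(s) = 250 / (7·9·20) = 25/126.
e_ss = 4/(1 + K_p) = 4/(151/126) = 504/151.

504/151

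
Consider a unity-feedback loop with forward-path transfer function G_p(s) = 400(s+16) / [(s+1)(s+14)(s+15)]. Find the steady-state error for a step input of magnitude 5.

G_p(s) has no factors of s in the denominator, so the system is type 0.
K_p = lim_{s→0} G_p(s) = 400·16 / (1·14·15) = 640/21.
e_ss = 5/(1 + K_p) = 5/(661/21) = 105/661.

105/661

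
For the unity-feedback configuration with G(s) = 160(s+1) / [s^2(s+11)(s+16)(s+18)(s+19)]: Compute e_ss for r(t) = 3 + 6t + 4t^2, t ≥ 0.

3009.6

G(s) has two factors of s in the denominator, so the system is type 2. By superposition:
  • 3: tracked with zero error.
  • 6t: tracked with zero error.
  • 4t^2: e_ss = 8/K_a with K_a=5/1881 → 3009.6.
Total e_ss = 3009.6.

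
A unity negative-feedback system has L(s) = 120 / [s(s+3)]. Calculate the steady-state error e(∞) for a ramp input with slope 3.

0.075

One free integrator in L(s): this is a type 1 system.
K_v = lim_{s→0} s·L(s) = 120 / (3) = 40.
e_ss = 3/K_v = 3/40 = 0.075.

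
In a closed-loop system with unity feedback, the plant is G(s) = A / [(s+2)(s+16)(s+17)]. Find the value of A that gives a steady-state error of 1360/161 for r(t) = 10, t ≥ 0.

100

G(s) has no factors of s in the denominator, so the system is type 0.
K_p = lim_{s→0} G(s) = A / (2·16·17) = (1/544)·A.
e_ss = 10/(1 + K_p) = 1360/161 ⇒ 1 + (1/544)·A = 161/136 ⇒ A = 100.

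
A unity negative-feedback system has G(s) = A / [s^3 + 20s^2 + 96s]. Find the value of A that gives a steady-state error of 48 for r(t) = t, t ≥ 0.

The denominator has no term below 96s — 1 pole at s=0, type 1.
K_v = lim_{s→0} s·G(s) = A / 96 = (1/96)·A.
e_ss = 1/K_v = 48 ⇒ K_v = 1/48 ⇒ A = (1/48)/(1/96) = 2.

2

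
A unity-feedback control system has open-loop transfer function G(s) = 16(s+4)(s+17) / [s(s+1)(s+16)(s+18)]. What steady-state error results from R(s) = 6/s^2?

The open loop has one pole at the origin → type 1 system.
K_v = lim_{s→0} s·G(s) = 16·4·17 / (1·16·18) = 34/9.
e_ss = 6/K_v = 6/(34/9) = 27/17.

27/17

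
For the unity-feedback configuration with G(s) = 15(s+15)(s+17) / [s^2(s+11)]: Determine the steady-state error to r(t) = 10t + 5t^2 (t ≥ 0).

System type = 2 (two poles at s=0). Treating each term separately:
  • 10t: tracked with zero error.
  • 5t^2: e_ss = 10/K_a with K_a=3825/11 → 22/765.
Total e_ss = 22/765.

22/765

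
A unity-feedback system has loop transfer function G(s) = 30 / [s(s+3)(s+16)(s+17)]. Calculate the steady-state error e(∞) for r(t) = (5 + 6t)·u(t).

163.2

One free integrator in G(s): this is a type 1 system. By superposition:
  • 5: tracked with zero error.
  • 6t: e_ss = 6/K_v with K_v=5/136 → 163.2.
Total e_ss = 163.2.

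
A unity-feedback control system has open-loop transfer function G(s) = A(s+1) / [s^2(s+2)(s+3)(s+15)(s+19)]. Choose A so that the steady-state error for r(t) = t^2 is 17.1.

Two free integrators in G(s): this is a type 2 system.
K_a = lim_{s→0} s^2·G(s) = A·1 / (2·3·15·19) = (1/1710)·A.
e_ss = 2/K_a = 17.1 ⇒ K_a = 20/171 ⇒ A = (20/171)/(1/1710) = 200.

200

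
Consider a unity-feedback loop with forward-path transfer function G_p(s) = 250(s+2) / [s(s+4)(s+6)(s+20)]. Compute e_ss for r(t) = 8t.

One free integrator in G_p(s): this is a type 1 system.
K_v = lim_{s→0} s·G_p(s) = 250·2 / (4·6·20) = 25/24.
e_ss = 8/K_v = 8/(25/24) = 7.68.

7.68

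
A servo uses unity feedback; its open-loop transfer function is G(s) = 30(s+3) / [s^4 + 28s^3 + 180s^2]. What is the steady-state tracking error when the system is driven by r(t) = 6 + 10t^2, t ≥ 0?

40

Factoring s^2 from the denominator leaves a polynomial with constant term 180, so the system is type 2. Treating each term separately:
  • 6: tracked with zero error.
  • 10t^2: e_ss = 20/K_a with K_a=0.5 → 40.
Total e_ss = 40.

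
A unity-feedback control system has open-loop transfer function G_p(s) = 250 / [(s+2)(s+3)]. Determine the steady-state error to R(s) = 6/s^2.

System type = 0 (no poles at s=0).
K_v = lim_{s→0} s·G_p(s) = 0; the steady-state error to this ramp input grows without bound.

infinity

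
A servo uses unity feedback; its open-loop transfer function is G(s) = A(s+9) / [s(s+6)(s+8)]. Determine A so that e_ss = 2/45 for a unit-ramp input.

The open loop has one pole at the origin → type 1 system.
K_v = lim_{s→0} s·G(s) = A·9 / (6·8) = 0.1875·A.
e_ss = 1/K_v = 2/45 ⇒ K_v = 22.5 ⇒ A = 22.5/0.1875 = 120.

120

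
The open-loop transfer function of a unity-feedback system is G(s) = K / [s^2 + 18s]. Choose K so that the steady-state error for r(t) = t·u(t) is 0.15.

Lowest-order denominator term is 18s, so the open loop has 1 pole at the origin → type 1 system.
K_v = lim_{s→0} s·G(s) = K / 18 = (1/18)·K.
e_ss = 1/K_v = 0.15 ⇒ K_v = 20/3 ⇒ K = (20/3)/(1/18) = 120.

120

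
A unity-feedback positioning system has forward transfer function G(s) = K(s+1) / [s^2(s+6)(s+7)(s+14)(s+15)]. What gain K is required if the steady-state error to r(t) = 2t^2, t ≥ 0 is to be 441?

80

Two free integrators in G(s): this is a type 2 system.
K_a = lim_{s→0} s^2·G(s) = K·1 / (6·7·14·15) = (1/8820)·K.
e_ss = 4/K_a = 441 ⇒ K_a = 4/441 ⇒ K = (4/441)/(1/8820) = 80.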